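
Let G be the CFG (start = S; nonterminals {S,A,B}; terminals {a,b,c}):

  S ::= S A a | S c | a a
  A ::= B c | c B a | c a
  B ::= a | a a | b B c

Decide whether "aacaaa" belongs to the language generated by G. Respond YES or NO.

CNF form of G:
  S -> S T0 | S X5 | T1 T1
  A -> B T0 | T0 T1 | T0 X3
  B -> T1 T1 | T2 X4 | a
  T0 -> c
  T1 -> a
  T2 -> b
  X3 -> B T1
  X4 -> B T0
  X5 -> A T1

CYK table (by increasing span):
  cell(0,0) a: {B,T1}  orig:{B}
  cell(1,1) a: {B,T1}  orig:{B}
  cell(2,2) c: {T0}  orig:{}
  cell(3,3) a: {B,T1}  orig:{B}
  cell(4,4) a: {B,T1}  orig:{B}
  cell(5,5) a: {B,T1}  orig:{B}
  cell(0,1) aa: {B,S,X3}  orig:{B,S}
  cell(1,2) ac: {A,X4}  orig:{A}
  cell(2,3) ca: {A}
  cell(3,4) aa: {B,S,X3}  orig:{B,S}
  cell(4,5) aa: {B,S,X3}  orig:{B,S}
  cell(0,2) aac: {A,S,X4}  orig:{A,S}
  cell(1,3) aca: {X5}  orig:{}
  cell(2,4) caa: {A,X5}  orig:{A}
  cell(3,5) aaa: {X3}  orig:{}
  cell(0,3) aaca: {X5}  orig:{}
  cell(1,4) acaa: ∅
  cell(2,5) caaa: {A,X5}  orig:{A}
  cell(0,4) aacaa: {S}
  cell(1,5) acaaa: ∅
  cell(0,5) aacaaa: {S}

S ∈ T[0,5] ⇒ YES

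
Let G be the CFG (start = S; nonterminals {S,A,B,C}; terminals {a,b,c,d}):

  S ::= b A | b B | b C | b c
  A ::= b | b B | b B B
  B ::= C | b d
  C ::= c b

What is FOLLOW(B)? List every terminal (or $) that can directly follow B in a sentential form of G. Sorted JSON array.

FIRST iteration:
[1]
  A via A→b: +{b}
  B via B→b d: +{b}
  C via C→c b: +{c}
  S via S→b A: +{b}
  FIRST[S]={b}  FIRST[A]={b}  FIRST[B]={b}  FIRST[C]={c}
[2]
  B via B→C: +{c}
  FIRST[S]={b}  FIRST[A]={b}  FIRST[B]={b,c}  FIRST[C]={c}
[3] — fixpoint
  FIRST[S]={b}  FIRST[A]={b}  FIRST[B]={b,c}  FIRST[C]={c}

FOLLOW sets:
seed FOLLOW(S) with $
round 1:
  A→b B B: FOLLOW(B) ⊇ FIRST(B) = {b,c}; new: +{b,c}
  B→C: FOLLOW(C) ⊇ FOLLOW(B) ⊇ {b,c}; new: +{b,c}
  S→b A: FOLLOW(A) ⊇ FOLLOW(S) ⊇ {$}; new: +{$}
  S→b B: FOLLOW(B) ⊇ FOLLOW(S) ⊇ {$}; new: +{$}
  S→b C: FOLLOW(C) ⊇ FOLLOW(S) ⊇ {$}; new: +{$}
  FOLLOW(S)={$}  FOLLOW(A)={$}  FOLLOW(B)={$,b,c}  FOLLOW(C)={$,b,c}
round 2: (stable)
  FOLLOW(S)={$}  FOLLOW(A)={$}  FOLLOW(B)={$,b,c}  FOLLOW(C)={$,b,c}

FOLLOW(B) = ["$", "b", "c"]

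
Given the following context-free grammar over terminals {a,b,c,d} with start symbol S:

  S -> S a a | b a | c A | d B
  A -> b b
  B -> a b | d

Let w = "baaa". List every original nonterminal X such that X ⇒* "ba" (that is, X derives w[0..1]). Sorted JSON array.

Convert to CNF:
  S -> S X4 | T0 T1 | T2 A | T3 B
  A -> T0 T0
  B -> T1 T0 | d
  T0 -> b
  T1 -> a
  T2 -> c
  T3 -> d
  X4 -> T1 T1

CYK fill — only the sub-triangle for w[0..1]:
  cell(0,0) b: {T0}  orig:{}
  cell(1,1) a: {T1}  orig:{}
  cell(0,1) ba: {S}

Original NTs in T[0,1] deriving "ba": ["S"]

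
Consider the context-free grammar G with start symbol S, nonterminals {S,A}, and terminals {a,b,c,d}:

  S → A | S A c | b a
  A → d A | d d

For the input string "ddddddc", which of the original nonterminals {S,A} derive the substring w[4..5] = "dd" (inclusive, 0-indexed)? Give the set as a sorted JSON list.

CNF form of G:
  S -> S X4 | T0 A | T0 T0 | T2 T3
  A -> T0 A | T0 T0
  T0 -> d
  T1 -> c
  T2 -> b
  T3 -> a
  X4 -> A T1

CYK fill, restricted to cells inside w[4..5]:
  T[4,4] 'd' = {T0}  orig:{}
  T[5,5] 'd' = {T0}  orig:{}
  T[4,5] 'dd' = {A,S}

Original NTs in T[4,5] deriving "dd": ["A", "S"]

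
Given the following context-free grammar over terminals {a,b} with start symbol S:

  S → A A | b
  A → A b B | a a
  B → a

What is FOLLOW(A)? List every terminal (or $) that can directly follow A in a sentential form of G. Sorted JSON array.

FIRST iteration:
[1]
  A via A→a a: +{a}
  B via B→a: +{a}
  S via S→A A: +{a}
  S via S→b: +{b}
  S: {a,b}  A: {a}  B: {a}
[2] — fixpoint
  S: {a,b}  A: {a}  B: {a}

Compute FOLLOW by fixpoint:
FOLLOW(S) := {$}
pass 1:
  A→A b B: FOLLOW(A) ⊇ FIRST(b) = {b}; new: +{b}
  A→A b B: FOLLOW(B) ⊇ FOLLOW(A) ⊇ {b}; new: +{b}
  S→A A: FOLLOW(A) ⊇ FIRST(A) = {a}; new: +{a}
  S→A A: FOLLOW(A) ⊇ FOLLOW(S) ⊇ {$}; new: +{$}
  S: {$}  A: {$,a,b}  B: {b}
pass 2:
  A→A b B: FOLLOW(B) ⊇ FOLLOW(A) ⊇ {$,a,b}; new: +{$,a}
  S: {$}  A: {$,a,b}  B: {$,a,b}
pass 3: — fixpoint
  S: {$}  A: {$,a,b}  B: {$,a,b}

FOLLOW(A) = ["$", "a", "b"]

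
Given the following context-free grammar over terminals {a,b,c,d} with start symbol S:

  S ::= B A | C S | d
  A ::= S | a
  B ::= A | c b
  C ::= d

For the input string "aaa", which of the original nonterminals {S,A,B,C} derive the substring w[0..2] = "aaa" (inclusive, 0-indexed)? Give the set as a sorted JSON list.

CNF form of G:
  S -> B A | C S | d
  A -> B A | C S | a | d
  B -> B A | C S | T0 T1 | a | d
  C -> d
  T0 -> c
  T1 -> b

Fill CYK table bottom-up (cells [i..j] with 0 ≤ i ≤ j ≤ 2 only):
  [0..0]={A,B}  "a"
  [1..1]={A,B}  "a"
  [2..2]={A,B}  "a"
  [0..1]={A,B,S}  "aa"
  [1..2]={A,B,S}  "aa"
  [0..2]={A,B,S}  "aaa"

Original NTs in T[0,2] deriving "aaa": ["A", "B", "S"]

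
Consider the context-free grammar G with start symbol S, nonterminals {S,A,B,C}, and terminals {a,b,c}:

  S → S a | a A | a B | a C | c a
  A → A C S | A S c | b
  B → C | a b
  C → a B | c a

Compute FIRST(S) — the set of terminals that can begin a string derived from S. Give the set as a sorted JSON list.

FIRST iteration:
iter 1:
  A via A→b: +{b}
  B via B→a b: +{a}
  C via C→a B: +{a}
  C via C→c a: +{c}
  S via S→a A: +{a}
  S via S→c a: +{c}
  S: {a,c}  A: {b}  B: {a}  C: {a,c}
iter 2:
  B via B→C: +{c}
  S: {a,c}  A: {b}  B: {a,c}  C: {a,c}
iter 3: done
  S: {a,c}  A: {b}  B: {a,c}  C: {a,c}

FIRST(S) = ["a", "c"]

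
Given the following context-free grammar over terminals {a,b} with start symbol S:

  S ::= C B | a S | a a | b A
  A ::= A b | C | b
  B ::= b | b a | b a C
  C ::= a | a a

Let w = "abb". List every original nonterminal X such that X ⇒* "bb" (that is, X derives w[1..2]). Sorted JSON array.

Convert to CNF:
  S -> C B | T0 A | T1 S | T1 T1
  A -> A T0 | T1 T1 | a | b
  B -> T0 T1 | T0 X2 | b
  C -> T1 T1 | a
  T0 -> b
  T1 -> a
  X2 -> T1 C

CYK table (by increasing span) (cells [i..j] with 1 ≤ i ≤ j ≤ 2 only):
  [1..1]={A,B,T0}  "b"  orig:{A,B}
  [2..2]={A,B,T0}  "b"  orig:{A,B}
  [1..2]={A,S}  "bb"

Original NTs in T[1,2] deriving "bb": ["A", "S"]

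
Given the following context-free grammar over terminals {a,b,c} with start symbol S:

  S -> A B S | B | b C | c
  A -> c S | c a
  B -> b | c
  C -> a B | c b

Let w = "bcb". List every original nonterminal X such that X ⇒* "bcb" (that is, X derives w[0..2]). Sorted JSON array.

Convert to CNF:
  S -> A X3 | T2 C | b | c
  A -> T0 S | T0 T1
  B -> b | c
  C -> T0 T2 | T1 B
  T0 -> c
  T1 -> a
  T2 -> b
  X3 -> B S

CYK table (by increasing span) — only the sub-triangle for w[0..2]:
  cell(0,0) b: {B,S,T2}  orig:{B,S}
  cell(1,1) c: {B,S,T0}  orig:{B,S}
  cell(2,2) b: {B,S,T2}  orig:{B,S}
  cell(0,1) bc: {X3}  orig:{}
  cell(1,2) cb: {A,C,X3}  orig:{A,C}
  cell(0,2) bcb: {S}

Original NTs in T[0,2] deriving "bcb": ["S"]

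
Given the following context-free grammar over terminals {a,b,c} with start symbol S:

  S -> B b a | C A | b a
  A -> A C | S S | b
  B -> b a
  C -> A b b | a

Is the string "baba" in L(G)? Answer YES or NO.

Convert to CNF:
  S -> B X3 | C A | T0 T1
  A -> A C | S S | b
  B -> T0 T1
  C -> A X2 | a
  T0 -> b
  T1 -> a
  X2 -> T0 T0
  X3 -> T0 T1

CYK table (by increasing span):
  T[0,0] 'b' = {A,T0}  orig:{A}
  T[1,1] 'a' = {C,T1}  orig:{C}
  T[2,2] 'b' = {A,T0}  orig:{A}
  T[3,3] 'a' = {C,T1}  orig:{C}
  T[0,1] 'ba' = {A,B,S,X3}  orig:{A,B,S}
  T[1,2] 'ab' = {S}
  T[2,3] 'ba' = {A,B,S,X3}  orig:{A,B,S}
  T[0,2] 'bab' = ∅
  T[1,3] 'aba' = {S}
  T[0,3] 'baba' = {A,S}

S ∈ T[0,3] ⇒ YES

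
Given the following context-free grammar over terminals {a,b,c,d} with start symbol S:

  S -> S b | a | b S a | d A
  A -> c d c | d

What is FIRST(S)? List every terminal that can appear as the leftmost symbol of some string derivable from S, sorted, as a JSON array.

Compute FIRST by fixpoint:
round 1:
  A via A→c d c: +{c}
  A via A→d: +{d}
  S via S→a: +{a}
  S via S→b S a: +{b}
  S via S→d A: +{d}
  S: {a,b,d}  A: {c,d}
round 2: done
  S: {a,b,d}  A: {c,d}

FIRST(S) = ["a", "b", "d"]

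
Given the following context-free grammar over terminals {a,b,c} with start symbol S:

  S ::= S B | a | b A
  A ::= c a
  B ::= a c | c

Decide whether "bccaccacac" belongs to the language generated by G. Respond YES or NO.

CNF form of G:
  S -> S B | T2 A | a
  A -> T0 T1
  B -> T1 T0 | c
  T0 -> c
  T1 -> a
  T2 -> b

CYK fill:
  T[0,0] 'b' = {T2}  orig:{}
  T[1,1] 'c' = {B,T0}  orig:{B}
  T[2,2] 'c' = {B,T0}  orig:{B}
  T[3,3] 'a' = {S,T1}  orig:{S}
  T[4,4] 'c' = {B,T0}  orig:{B}
  T[5,5] 'c' = {B,T0}  orig:{B}
  T[6,6] 'a' = {S,T1}  orig:{S}
  T[7,7] 'c' = {B,T0}  orig:{B}
  T[8,8] 'a' = {S,T1}  orig:{S}
  T[9,9] 'c' = {B,T0}  orig:{B}
  T[0,1] 'bc' = ∅
  T[1,2] 'cc' = ∅
  T[2,3] 'ca' = {A}
  T[3,4] 'ac' = {B,S}
  T[4,5] 'cc' = ∅
  T[5,6] 'ca' = {A}
  T[6,7] 'ac' = {B,S}
  T[7,8] 'ca' = {A}
  T[8,9] 'ac' = {B,S}
  T[0,2] 'bcc' = ∅
  T[1,3] 'cca' = ∅
  T[2,4] 'cac' = ∅
  T[3,5] 'acc' = {S}
  T[4,6] 'cca' = ∅
  T[5,7] 'cac' = ∅
  T[6,8] 'aca' = ∅
  T[7,9] 'cac' = ∅
  T[0,3] 'bcca' = ∅
  T[1,4] 'ccac' = ∅
  T[2,5] 'cacc' = ∅
  T[3,6] 'acca' = ∅
  T[4,7] 'ccac' = ∅
  T[5,8] 'caca' = ∅
  T[6,9] 'acac' = {S}
  T[0,4] 'bccac' = ∅
  T[1,5] 'ccacc' = ∅
  T[2,6] 'cacca' = ∅
  T[3,7] 'accac' = {S}
  T[4,8] 'ccaca' = ∅
  T[5,9] 'cacac' = ∅
  T[0,5] 'bccacc' = ∅
  T[1,6] 'ccacca' = ∅
  T[2,7] 'caccac' = ∅
  T[3,8] 'accaca' = ∅
  T[4,9] 'ccacac' = ∅
  T[0,6] 'bccacca' = ∅
  T[1,7] 'ccaccac' = ∅
  T[2,8] 'caccaca' = ∅
  T[3,9] 'accacac' = {S}
  T[0,7] 'bccaccac' = ∅
  T[1,8] 'ccaccaca' = ∅
  T[2,9] 'caccacac' = ∅
  T[0,8] 'bccaccaca' = ∅
  T[1,9] 'ccaccacac' = ∅
  T[0,9] 'bccaccacac' = ∅

S ∉ T[0,9] ⇒ NO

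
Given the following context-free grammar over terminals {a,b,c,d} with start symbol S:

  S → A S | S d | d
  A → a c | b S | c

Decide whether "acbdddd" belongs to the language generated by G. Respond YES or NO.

Convert to CNF:
  S -> A S | S T3 | d
  A -> T0 T1 | T2 S | c
  T0 -> a
  T1 -> c
  T2 -> b
  T3 -> d

CYK table (by increasing span):
  cell(0,0) a: {T0}  orig:{}
  cell(1,1) c: {A,T1}  orig:{A}
  cell(2,2) b: {T2}  orig:{}
  cell(3,3) d: {S,T3}  orig:{S}
  cell(4,4) d: {S,T3}  orig:{S}
  cell(5,5) d: {S,T3}  orig:{S}
  cell(6,6) d: {S,T3}  orig:{S}
  cell(0,1) ac: {A}
  cell(1,2) cb: ∅
  cell(2,3) bd: {A}
  cell(3,4) dd: {S}
  cell(4,5) dd: {S}
  cell(5,6) dd: {S}
  cell(0,2) acb: ∅
  cell(1,3) cbd: ∅
  cell(2,4) bdd: {A,S}
  cell(3,5) ddd: {S}
  cell(4,6) ddd: {S}
  cell(0,3) acbd: ∅
  cell(1,4) cbdd: {S}
  cell(2,5) bddd: {A,S}
  cell(3,6) dddd: {S}
  cell(0,4) acbdd: {S}
  cell(1,5) cbddd: {S}
  cell(2,6) bdddd: {A,S}
  cell(0,5) acbddd: {S}
  cell(1,6) cbdddd: {S}
  cell(0,6) acbdddd: {S}

S ∈ T[0,6] ⇒ YES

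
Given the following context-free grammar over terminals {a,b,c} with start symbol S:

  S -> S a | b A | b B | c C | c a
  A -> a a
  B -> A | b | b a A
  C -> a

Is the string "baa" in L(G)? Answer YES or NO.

CNF form of G:
  S -> S T0 | T1 A | T1 B | T2 C | T2 T0
  A -> T0 T0
  B -> T0 T0 | T1 X3 | b
  C -> a
  T0 -> a
  T1 -> b
  T2 -> c
  X3 -> T0 A

Fill CYK table bottom-up:
  [0..0]={B,T1}  "b"  orig:{B}
  [1..1]={C,T0}  "a"  orig:{C}
  [2..2]={C,T0}  "a"  orig:{C}
  [0..1]=∅  "ba"
  [1..2]={A,B}  "aa"
  [0..2]={S}  "baa"

S ∈ T[0,2] ⇒ YES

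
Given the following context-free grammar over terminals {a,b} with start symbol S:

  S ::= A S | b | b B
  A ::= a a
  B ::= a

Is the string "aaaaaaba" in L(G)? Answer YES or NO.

CNF form of G:
  S -> A S | T1 B | b
  A -> T0 T0
  B -> a
  T0 -> a
  T1 -> b

Fill CYK table bottom-up:
  [0..0]={B,T0}  "a"  orig:{B}
  [1..1]={B,T0}  "a"  orig:{B}
  [2..2]={B,T0}  "a"  orig:{B}
  [3..3]={B,T0}  "a"  orig:{B}
  [4..4]={B,T0}  "a"  orig:{B}
  [5..5]={B,T0}  "a"  orig:{B}
  [6..6]={S,T1}  "b"  orig:{S}
  [7..7]={B,T0}  "a"  orig:{B}
  [0..1]={A}  "aa"
  [1..2]={A}  "aa"
  [2..3]={A}  "aa"
  [3..4]={A}  "aa"
  [4..5]={A}  "aa"
  [5..6]=∅  "ab"
  [6..7]={S}  "ba"
  [0..2]=∅  "aaa"
  [1..3]=∅  "aaa"
  [2..4]=∅  "aaa"
  [3..5]=∅  "aaa"
  [4..6]={S}  "aab"
  [5..7]=∅  "aba"
  [0..3]=∅  "aaaa"
  [1..4]=∅  "aaaa"
  [2..5]=∅  "aaaa"
  [3..6]=∅  "aaab"
  [4..7]={S}  "aaba"
  [0..4]=∅  "aaaaa"
  [1..5]=∅  "aaaaa"
  [2..6]={S}  "aaaab"
  [3..7]=∅  "aaaba"
  [0..5]=∅  "aaaaaa"
  [1..6]=∅  "aaaaab"
  [2..7]={S}  "aaaaba"
  [0..6]={S}  "aaaaaab"
  [1..7]=∅  "aaaaaba"
  [0..7]={S}  "aaaaaaba"

S ∈ T[0,7] ⇒ YES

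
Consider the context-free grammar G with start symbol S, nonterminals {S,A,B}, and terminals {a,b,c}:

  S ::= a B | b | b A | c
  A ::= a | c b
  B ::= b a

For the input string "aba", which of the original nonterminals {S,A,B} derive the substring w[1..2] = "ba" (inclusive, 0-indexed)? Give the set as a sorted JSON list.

Convert to CNF:
  S -> T1 A | T2 B | b | c
  A -> T0 T1 | a
  B -> T1 T2
  T0 -> c
  T1 -> b
  T2 -> a

Fill CYK table bottom-up — only the sub-triangle for w[1..2]:
  [1..1]={S,T1}  "b"  orig:{S}
  [2..2]={A,T2}  "a"  orig:{A}
  [1..2]={B,S}  "ba"

Original NTs in T[1,2] deriving "ba": ["B", "S"]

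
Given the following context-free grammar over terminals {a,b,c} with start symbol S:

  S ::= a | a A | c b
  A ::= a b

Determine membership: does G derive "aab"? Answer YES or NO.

CNF form of G:
  S -> T0 A | T2 T1 | a
  A -> T0 T1
  T0 -> a
  T1 -> b
  T2 -> c

CYK fill:
  T[0,0] 'a' = {S,T0}  orig:{S}
  T[1,1] 'a' = {S,T0}  orig:{S}
  T[2,2] 'b' = {T1}  orig:{}
  T[0,1] 'aa' = ∅
  T[1,2] 'ab' = {A}
  T[0,2] 'aab' = {S}

S ∈ T[0,2] ⇒ YES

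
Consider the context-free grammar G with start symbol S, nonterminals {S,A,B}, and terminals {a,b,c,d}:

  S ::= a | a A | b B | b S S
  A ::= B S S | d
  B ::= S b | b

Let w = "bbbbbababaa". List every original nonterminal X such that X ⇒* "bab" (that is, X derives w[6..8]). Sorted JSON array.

Convert to CNF:
  S -> T0 B | T0 X3 | T1 A | a
  A -> B X2 | d
  B -> S T0 | b
  T0 -> b
  T1 -> a
  X2 -> S S
  X3 -> S S

CYK table (by increasing span) — only the sub-triangle for w[6..8]:
  cell(6,6) b: {B,T0}  orig:{B}
  cell(7,7) a: {S,T1}  orig:{S}
  cell(8,8) b: {B,T0}  orig:{B}
  cell(6,7) ba: ∅
  cell(7,8) ab: {B}
  cell(6,8) bab: {S}

Original NTs in T[6,8] deriving "bab": ["S"]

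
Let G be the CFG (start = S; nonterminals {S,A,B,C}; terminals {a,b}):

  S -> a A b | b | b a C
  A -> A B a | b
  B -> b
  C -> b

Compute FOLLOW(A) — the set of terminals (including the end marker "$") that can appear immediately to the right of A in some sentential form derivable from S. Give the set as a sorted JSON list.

Compute FIRST by fixpoint:
iter 1:
  A via A→b: +{b}
  B via B→b: +{b}
  C via C→b: +{b}
  S via S→a A b: +{a}
  S via S→b: +{b}
  S: {a,b}  A: {b}  B: {b}  C: {b}
iter 2: done
  S: {a,b}  A: {b}  B: {b}  C: {b}

FOLLOW sets:
initialize: $ ∈ FOLLOW(S)
pass 1:
  A→A B a: FOLLOW(A) ⊇ FIRST(B) = {b}; new: +{b}
  A→A B a: FOLLOW(B) ⊇ FIRST(a) = {a}; new: +{a}
  S→b a C: FOLLOW(C) ⊇ FOLLOW(S) ⊇ {$}; new: +{$}
  FOLLOW[S]={$}  FOLLOW[A]={b}  FOLLOW[B]={a}  FOLLOW[C]={$}
pass 2: done
  FOLLOW[S]={$}  FOLLOW[A]={b}  FOLLOW[B]={a}  FOLLOW[C]={$}

FOLLOW(A) = ["b"]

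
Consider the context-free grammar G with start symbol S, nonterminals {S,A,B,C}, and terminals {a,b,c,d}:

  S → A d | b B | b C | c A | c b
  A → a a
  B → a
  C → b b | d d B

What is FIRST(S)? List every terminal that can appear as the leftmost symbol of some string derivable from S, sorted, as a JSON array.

Compute FIRST by fixpoint:
pass 1:
  A via A→a a: +{a}
  B via B→a: +{a}
  C via C→b b: +{b}
  C via C→d d B: +{d}
  S via S→A d: +{a}
  S via S→b B: +{b}
  S via S→c A: +{c}
  S: {a,b,c}  A: {a}  B: {a}  C: {b,d}
pass 2: — fixpoint
  S: {a,b,c}  A: {a}  B: {a}  C: {b,d}

FIRST(S) = ["a", "b", "c"]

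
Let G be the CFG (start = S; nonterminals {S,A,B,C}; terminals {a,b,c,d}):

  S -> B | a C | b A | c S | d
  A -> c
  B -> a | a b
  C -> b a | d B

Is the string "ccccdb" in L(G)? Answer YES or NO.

CNF form of G:
  S -> T0 C | T0 T1 | T1 A | T3 S | a | d
  A -> c
  B -> T0 T1 | a
  C -> T1 T0 | T2 B
  T0 -> a
  T1 -> b
  T2 -> d
  T3 -> c

Fill CYK table bottom-up:
  cell(0,0) c: {A,T3}  orig:{A}
  cell(1,1) c: {A,T3}  orig:{A}
  cell(2,2) c: {A,T3}  orig:{A}
  cell(3,3) c: {A,T3}  orig:{A}
  cell(4,4) d: {S,T2}  orig:{S}
  cell(5,5) b: {T1}  orig:{}
  cell(0,1) cc: ∅
  cell(1,2) cc: ∅
  cell(2,3) cc: ∅
  cell(3,4) cd: {S}
  cell(4,5) db: ∅
  cell(0,2) ccc: ∅
  cell(1,3) ccc: ∅
  cell(2,4) ccd: {S}
  cell(3,5) cdb: ∅
  cell(0,3) cccc: ∅
  cell(1,4) cccd: {S}
  cell(2,5) ccdb: ∅
  cell(0,4) ccccd: {S}
  cell(1,5) cccdb: ∅
  cell(0,5) ccccdb: ∅

S ∉ T[0,5] ⇒ NO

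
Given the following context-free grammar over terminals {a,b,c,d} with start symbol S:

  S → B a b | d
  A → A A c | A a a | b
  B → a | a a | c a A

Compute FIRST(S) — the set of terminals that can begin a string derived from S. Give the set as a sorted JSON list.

Compute FIRST by fixpoint:
round 1:
  A via A→b: +{b}
  B via B→a: +{a}
  B via B→c a A: +{c}
  S via S→B a b: +{a,c}
  S via S→d: +{d}
  S: {a,c,d}  A: {b}  B: {a,c}
round 2: (no change)
  S: {a,c,d}  A: {b}  B: {a,c}

FIRST(S) = ["a", "c", "d"]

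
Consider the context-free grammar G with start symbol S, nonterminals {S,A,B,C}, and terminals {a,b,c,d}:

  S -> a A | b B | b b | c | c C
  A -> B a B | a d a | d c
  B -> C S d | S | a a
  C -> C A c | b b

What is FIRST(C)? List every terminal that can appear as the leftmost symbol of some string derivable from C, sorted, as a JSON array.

FIRST sets, iterate to fixpoint:
pass 1:
  A via A→a d a: +{a}
  A via A→d c: +{d}
  B via B→a a: +{a}
  C via C→b b: +{b}
  S via S→a A: +{a}
  S via S→b B: +{b}
  S via S→c: +{c}
  FIRST[S]={a,b,c}  FIRST[A]={a,d}  FIRST[B]={a}  FIRST[C]={b}
pass 2:
  B via B→C S d: +{b}
  B via B→S: +{c}
  FIRST[S]={a,b,c}  FIRST[A]={a,d}  FIRST[B]={a,b,c}  FIRST[C]={b}
pass 3:
  A via A→B a B: +{b,c}
  FIRST[S]={a,b,c}  FIRST[A]={a,b,c,d}  FIRST[B]={a,b,c}  FIRST[C]={b}
pass 4: — fixpoint
  FIRST[S]={a,b,c}  FIRST[A]={a,b,c,d}  FIRST[B]={a,b,c}  FIRST[C]={b}

FIRST(C) = ["b"]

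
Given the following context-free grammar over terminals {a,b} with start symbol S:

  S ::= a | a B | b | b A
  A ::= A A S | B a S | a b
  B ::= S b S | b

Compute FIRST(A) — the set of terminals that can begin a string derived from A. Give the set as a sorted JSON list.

FIRST iteration:
pass 1:
  A via A→a b: +{a}
  B via B→b: +{b}
  S via S→a: +{a}
  S via S→b: +{b}
  FIRST[S]={a,b}  FIRST[A]={a}  FIRST[B]={b}
pass 2:
  A via A→B a S: +{b}
  B via B→S b S: +{a}
  FIRST[S]={a,b}  FIRST[A]={a,b}  FIRST[B]={a,b}
pass 3: (no change)
  FIRST[S]={a,b}  FIRST[A]={a,b}  FIRST[B]={a,b}

FIRST(A) = ["a", "b"]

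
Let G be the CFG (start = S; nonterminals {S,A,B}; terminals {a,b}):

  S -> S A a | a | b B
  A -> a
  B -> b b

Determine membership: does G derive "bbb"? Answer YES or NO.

Convert to CNF:
  S -> S X2 | T0 B | a
  A -> a
  B -> T0 T0
  T0 -> b
  T1 -> a
  X2 -> A T1

CYK table (by increasing span):
  cell(0,0) b: {T0}  orig:{}
  cell(1,1) b: {T0}  orig:{}
  cell(2,2) b: {T0}  orig:{}
  cell(0,1) bb: {B}
  cell(1,2) bb: {B}
  cell(0,2) bbb: {S}

S ∈ T[0,2] ⇒ YES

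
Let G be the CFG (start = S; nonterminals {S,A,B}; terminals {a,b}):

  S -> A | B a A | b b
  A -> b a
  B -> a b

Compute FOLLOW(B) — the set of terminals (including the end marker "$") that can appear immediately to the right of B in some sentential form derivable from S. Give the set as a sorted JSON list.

FIRST iteration:
round 1:
  A via A→b a: +{b}
  B via B→a b: +{a}
  S via S→A: +{b}
  S via S→B a A: +{a}
  FIRST[S]={a,b}  FIRST[A]={b}  FIRST[B]={a}
round 2: — fixpoint
  FIRST[S]={a,b}  FIRST[A]={b}  FIRST[B]={a}

FOLLOW sets:
FOLLOW(S) := {$}
iter 1:
  S→A: FOLLOW(A) ⊇ FOLLOW(S) ⊇ {$}; new: +{$}
  S→B a A: FOLLOW(B) ⊇ FIRST(a) = {a}; new: +{a}
  FOLLOW(S)={$}  FOLLOW(A)={$}  FOLLOW(B)={a}
iter 2: (stable)
  FOLLOW(S)={$}  FOLLOW(A)={$}  FOLLOW(B)={a}

FOLLOW(B) = ["a"]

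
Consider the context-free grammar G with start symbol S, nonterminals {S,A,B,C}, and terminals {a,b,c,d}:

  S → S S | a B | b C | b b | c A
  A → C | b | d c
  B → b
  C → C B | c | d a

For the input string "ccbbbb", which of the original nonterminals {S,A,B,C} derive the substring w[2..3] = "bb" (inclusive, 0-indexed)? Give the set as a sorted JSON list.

CNF form of G:
  S -> S S | T1 B | T2 A | T3 C | T3 T3
  A -> C B | T0 T1 | T0 T2 | b | c
  B -> b
  C -> C B | T0 T1 | c
  T0 -> d
  T1 -> a
  T2 -> c
  T3 -> b

CYK table (by increasing span) — only the sub-triangle for w[2..3]:
  [2..2]={A,B,T3}  "b"  orig:{A,B}
  [3..3]={A,B,T3}  "b"  orig:{A,B}
  [2..3]={S}  "bb"

Original NTs in T[2,3] deriving "bb": ["S"]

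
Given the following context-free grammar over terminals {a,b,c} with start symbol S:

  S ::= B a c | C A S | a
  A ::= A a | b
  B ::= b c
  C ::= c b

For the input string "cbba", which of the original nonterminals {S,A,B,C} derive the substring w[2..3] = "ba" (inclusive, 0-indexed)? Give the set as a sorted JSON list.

Convert to CNF:
  S -> B X3 | C X4 | a
  A -> A T0 | b
  B -> T1 T2
  C -> T2 T1
  T0 -> a
  T1 -> b
  T2 -> c
  X3 -> T0 T2
  X4 -> A S

CYK table (by increasing span) (cells [i..j] with 2 ≤ i ≤ j ≤ 3 only):
  cell(2,2) b: {A,T1}  orig:{A}
  cell(3,3) a: {S,T0}  orig:{S}
  cell(2,3) ba: {A,X4}  orig:{A}

Original NTs in T[2,3] deriving "ba": ["A"]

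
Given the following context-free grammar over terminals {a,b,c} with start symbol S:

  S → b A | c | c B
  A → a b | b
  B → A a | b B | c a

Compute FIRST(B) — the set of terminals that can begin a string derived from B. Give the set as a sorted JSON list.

FIRST sets, iterate to fixpoint:
round 1:
  A via A→a b: +{a}
  A via A→b: +{b}
  B via B→A a: +{a,b}
  B via B→c a: +{c}
  S via S→b A: +{b}
  S via S→c: +{c}
  S: {b,c}  A: {a,b}  B: {a,b,c}
round 2: done
  S: {b,c}  A: {a,b}  B: {a,b,c}

FIRST(B) = ["a", "b", "c"]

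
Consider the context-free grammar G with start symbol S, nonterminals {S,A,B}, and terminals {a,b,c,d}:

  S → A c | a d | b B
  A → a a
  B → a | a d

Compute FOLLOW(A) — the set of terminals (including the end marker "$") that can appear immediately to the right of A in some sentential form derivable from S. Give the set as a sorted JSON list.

FIRST iteration:
[1]
  A via A→a a: +{a}
  B via B→a: +{a}
  S via S→A c: +{a}
  S via S→b B: +{b}
  S: {a,b}  A: {a}  B: {a}
[2] (stable)
  S: {a,b}  A: {a}  B: {a}

FOLLOW sets:
seed FOLLOW(S) with $
iter 1:
  S→A c: FOLLOW(A) ⊇ FIRST(c) = {c}; new: +{c}
  S→b B: FOLLOW(B) ⊇ FOLLOW(S) ⊇ {$}; new: +{$}
  FOLLOW[S]={$}  FOLLOW[A]={c}  FOLLOW[B]={$}
iter 2: done
  FOLLOW[S]={$}  FOLLOW[A]={c}  FOLLOW[B]={$}

FOLLOW(A) = ["c"]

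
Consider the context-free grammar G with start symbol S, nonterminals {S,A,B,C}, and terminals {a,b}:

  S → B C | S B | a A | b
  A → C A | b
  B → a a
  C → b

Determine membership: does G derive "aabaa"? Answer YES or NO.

CNF form of G:
  S -> B C | S B | T0 A | b
  A -> C A | b
  B -> T0 T0
  C -> b
  T0 -> a

CYK fill:
  T[0,0] 'a' = {T0}  orig:{}
  T[1,1] 'a' = {T0}  orig:{}
  T[2,2] 'b' = {A,C,S}
  T[3,3] 'a' = {T0}  orig:{}
  T[4,4] 'a' = {T0}  orig:{}
  T[0,1] 'aa' = {B}
  T[1,2] 'ab' = {S}
  T[2,3] 'ba' = ∅
  T[3,4] 'aa' = {B}
  T[0,2] 'aab' = {S}
  T[1,3] 'aba' = ∅
  T[2,4] 'baa' = {S}
  T[0,3] 'aaba' = ∅
  T[1,4] 'abaa' = {S}
  T[0,4] 'aabaa' = {S}

S ∈ T[0,4] ⇒ YES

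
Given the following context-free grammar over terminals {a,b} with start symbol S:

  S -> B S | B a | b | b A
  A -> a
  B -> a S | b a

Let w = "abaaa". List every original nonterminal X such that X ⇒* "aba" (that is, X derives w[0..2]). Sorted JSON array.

Convert to CNF:
  S -> B S | B T0 | T1 A | b
  A -> a
  B -> T0 S | T1 T0
  T0 -> a
  T1 -> b

CYK table (by increasing span) — only the sub-triangle for w[0..2]:
  T[0,0] 'a' = {A,T0}  orig:{A}
  T[1,1] 'b' = {S,T1}  orig:{S}
  T[2,2] 'a' = {A,T0}  orig:{A}
  T[0,1] 'ab' = {B}
  T[1,2] 'ba' = {B,S}
  T[0,2] 'aba' = {B,S}

Original NTs in T[0,2] deriving "aba": ["B", "S"]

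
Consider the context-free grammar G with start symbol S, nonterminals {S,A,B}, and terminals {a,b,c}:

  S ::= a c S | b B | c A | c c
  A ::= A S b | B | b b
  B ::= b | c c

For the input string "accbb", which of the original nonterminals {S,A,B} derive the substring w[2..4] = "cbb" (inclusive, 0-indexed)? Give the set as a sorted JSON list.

CNF form of G:
  S -> T0 B | T1 A | T1 T1 | T2 X4
  A -> A X3 | T0 T0 | T1 T1 | b
  B -> T1 T1 | b
  T0 -> b
  T1 -> c
  T2 -> a
  X3 -> S T0
  X4 -> T1 S

Fill CYK table bottom-up, restricted to cells inside w[2..4]:
  cell(2,2) c: {T1}  orig:{}
  cell(3,3) b: {A,B,T0}  orig:{A,B}
  cell(4,4) b: {A,B,T0}  orig:{A,B}
  cell(2,3) cb: {S}
  cell(3,4) bb: {A,S}
  cell(2,4) cbb: {S,X3,X4}  orig:{S}

Original NTs in T[2,4] deriving "cbb": ["S"]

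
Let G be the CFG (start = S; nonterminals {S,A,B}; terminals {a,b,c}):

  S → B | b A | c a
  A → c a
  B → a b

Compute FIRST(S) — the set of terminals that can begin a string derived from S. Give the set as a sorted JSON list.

Compute FIRST by fixpoint:
iter 1:
  A via A→c a: +{c}
  B via B→a b: +{a}
  S via S→B: +{a}
  S via S→b A: +{b}
  S via S→c a: +{c}
  S: {a,b,c}  A: {c}  B: {a}
iter 2: (stable)
  S: {a,b,c}  A: {c}  B: {a}

FIRST(S) = ["a", "b", "c"]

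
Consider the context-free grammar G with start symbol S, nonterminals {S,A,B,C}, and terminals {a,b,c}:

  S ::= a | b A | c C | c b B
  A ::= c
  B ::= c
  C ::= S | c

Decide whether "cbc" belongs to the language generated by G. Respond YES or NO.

Convert to CNF:
  S -> T0 A | T1 C | T1 X3 | a
  A -> c
  B -> c
  C -> T0 A | T1 C | T1 X2 | a | c
  T0 -> b
  T1 -> c
  X2 -> T0 B
  X3 -> T0 B

Fill CYK table bottom-up:
  T[0,0] 'c' = {A,B,C,T1}  orig:{A,B,C}
  T[1,1] 'b' = {T0}  orig:{}
  T[2,2] 'c' = {A,B,C,T1}  orig:{A,B,C}
  T[0,1] 'cb' = ∅
  T[1,2] 'bc' = {C,S,X2,X3}  orig:{C,S}
  T[0,2] 'cbc' = {C,S}

S ∈ T[0,2] ⇒ YES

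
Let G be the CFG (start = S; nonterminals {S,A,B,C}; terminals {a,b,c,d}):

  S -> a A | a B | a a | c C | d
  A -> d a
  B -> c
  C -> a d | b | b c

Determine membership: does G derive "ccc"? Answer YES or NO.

Convert to CNF:
  S -> T1 A | T1 B | T1 T1 | T3 C | d
  A -> T0 T1
  B -> c
  C -> T1 T0 | T2 T3 | b
  T0 -> d
  T1 -> a
  T2 -> b
  T3 -> c

CYK table (by increasing span):
  T[0,0] 'c' = {B,T3}  orig:{B}
  T[1,1] 'c' = {B,T3}  orig:{B}
  T[2,2] 'c' = {B,T3}  orig:{B}
  T[0,1] 'cc' = ∅
  T[1,2] 'cc' = ∅
  T[0,2] 'ccc' = ∅

S ∉ T[0,2] ⇒ NO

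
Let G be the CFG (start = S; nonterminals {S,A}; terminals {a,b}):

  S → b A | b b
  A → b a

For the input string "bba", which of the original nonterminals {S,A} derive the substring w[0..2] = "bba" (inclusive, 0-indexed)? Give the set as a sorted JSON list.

Convert to CNF:
  S -> T0 A | T0 T0
  A -> T0 T1
  T0 -> b
  T1 -> a

CYK table (by increasing span), restricted to cells inside w[0..2]:
  [0..0]={T0}  "b"  orig:{}
  [1..1]={T0}  "b"  orig:{}
  [2..2]={T1}  "a"  orig:{}
  [0..1]={S}  "bb"
  [1..2]={A}  "ba"
  [0..2]={S}  "bba"

Original NTs in T[0,2] deriving "bba": ["S"]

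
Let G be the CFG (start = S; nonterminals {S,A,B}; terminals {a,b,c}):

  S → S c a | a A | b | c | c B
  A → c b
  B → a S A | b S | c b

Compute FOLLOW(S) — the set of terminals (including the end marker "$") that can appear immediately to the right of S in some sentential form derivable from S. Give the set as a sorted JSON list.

Compute FIRST by fixpoint:
round 1:
  A via A→c b: +{c}
  B via B→a S A: +{a}
  B via B→b S: +{b}
  B via B→c b: +{c}
  S via S→a A: +{a}
  S via S→b: +{b}
  S via S→c: +{c}
  S: {a,b,c}  A: {c}  B: {a,b,c}
round 2: — fixpoint
  S: {a,b,c}  A: {c}  B: {a,b,c}

Compute FOLLOW by fixpoint:
seed FOLLOW(S) with $
pass 1:
  B→a S A: FOLLOW(S) ⊇ FIRST(A) = {c}; new: +{c}
  S→a A: FOLLOW(A) ⊇ FOLLOW(S) ⊇ {$,c}; new: +{$,c}
  S→c B: FOLLOW(B) ⊇ FOLLOW(S) ⊇ {$,c}; new: +{$,c}
  S: {$,c}  A: {$,c}  B: {$,c}
pass 2: — fixpoint
  S: {$,c}  A: {$,c}  B: {$,c}

FOLLOW(S) = ["$", "c"]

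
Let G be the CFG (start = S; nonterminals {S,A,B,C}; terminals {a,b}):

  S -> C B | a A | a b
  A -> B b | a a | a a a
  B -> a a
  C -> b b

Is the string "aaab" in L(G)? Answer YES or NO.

Convert to CNF:
  S -> C B | T1 A | T1 T0
  A -> B T0 | T1 T1 | T1 X2
  B -> T1 T1
  C -> T0 T0
  T0 -> b
  T1 -> a
  X2 -> T1 T1

CYK table (by increasing span):
  [0..0]={T1}  "a"  orig:{}
  [1..1]={T1}  "a"  orig:{}
  [2..2]={T1}  "a"  orig:{}
  [3..3]={T0}  "b"  orig:{}
  [0..1]={A,B,X2}  "aa"  orig:{A,B}
  [1..2]={A,B,X2}  "aa"  orig:{A,B}
  [2..3]={S}  "ab"
  [0..2]={A,S}  "aaa"
  [1..3]={A}  "aab"
  [0..3]={S}  "aaab"

S ∈ T[0,3] ⇒ YES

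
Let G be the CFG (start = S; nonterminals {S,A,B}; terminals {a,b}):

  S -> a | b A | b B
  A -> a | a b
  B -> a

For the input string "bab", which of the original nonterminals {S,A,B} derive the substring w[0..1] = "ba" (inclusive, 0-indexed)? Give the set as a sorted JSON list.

Convert to CNF:
  S -> T1 A | T1 B | a
  A -> T0 T1 | a
  B -> a
  T0 -> a
  T1 -> b

Fill CYK table bottom-up — only the sub-triangle for w[0..1]:
  cell(0,0) b: {T1}  orig:{}
  cell(1,1) a: {A,B,S,T0}  orig:{A,B,S}
  cell(0,1) ba: {S}

Original NTs in T[0,1] deriving "ba": ["S"]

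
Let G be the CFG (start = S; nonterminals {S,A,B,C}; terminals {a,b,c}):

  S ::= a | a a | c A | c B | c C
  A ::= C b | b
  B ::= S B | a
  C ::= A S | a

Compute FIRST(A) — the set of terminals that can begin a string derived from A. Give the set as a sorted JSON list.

Compute FIRST by fixpoint:
round 1:
  A via A→b: +{b}
  B via B→a: +{a}
  C via C→A S: +{b}
  C via C→a: +{a}
  S via S→a: +{a}
  S via S→c A: +{c}
  S: {a,c}  A: {b}  B: {a}  C: {a,b}
round 2:
  A via A→C b: +{a}
  B via B→S B: +{c}
  S: {a,c}  A: {a,b}  B: {a,c}  C: {a,b}
round 3: done
  S: {a,c}  A: {a,b}  B: {a,c}  C: {a,b}

FIRST(A) = ["a", "b"]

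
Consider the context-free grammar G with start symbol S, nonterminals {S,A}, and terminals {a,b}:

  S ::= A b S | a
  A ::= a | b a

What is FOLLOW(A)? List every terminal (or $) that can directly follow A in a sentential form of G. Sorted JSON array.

FIRST sets, iterate to fixpoint:
iter 1:
  A via A→a: +{a}
  A via A→b a: +{b}
  S via S→A b S: +{a,b}
  FIRST[S]={a,b}  FIRST[A]={a,b}
iter 2: done
  FIRST[S]={a,b}  FIRST[A]={a,b}

FOLLOW sets:
initialize: $ ∈ FOLLOW(S)
pass 1:
  S→A b S: FOLLOW(A) ⊇ FIRST(b) = {b}; new: +{b}
  FOLLOW(S)={$}  FOLLOW(A)={b}
pass 2: (stable)
  FOLLOW(S)={$}  FOLLOW(A)={b}

FOLLOW(A) = ["b"]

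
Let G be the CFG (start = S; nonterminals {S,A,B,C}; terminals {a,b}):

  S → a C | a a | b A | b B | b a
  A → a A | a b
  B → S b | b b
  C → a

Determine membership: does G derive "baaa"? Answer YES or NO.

Convert to CNF:
  S -> T0 C | T0 T0 | T1 A | T1 B | T1 T0
  A -> T0 A | T0 T1
  B -> S T1 | T1 T1
  C -> a
  T0 -> a
  T1 -> b

Fill CYK table bottom-up:
  T[0,0] 'b' = {T1}  orig:{}
  T[1,1] 'a' = {C,T0}  orig:{C}
  T[2,2] 'a' = {C,T0}  orig:{C}
  T[3,3] 'a' = {C,T0}  orig:{C}
  T[0,1] 'ba' = {S}
  T[1,2] 'aa' = {S}
  T[2,3] 'aa' = {S}
  T[0,2] 'baa' = ∅
  T[1,3] 'aaa' = ∅
  T[0,3] 'baaa' = ∅

S ∉ T[0,3] ⇒ NO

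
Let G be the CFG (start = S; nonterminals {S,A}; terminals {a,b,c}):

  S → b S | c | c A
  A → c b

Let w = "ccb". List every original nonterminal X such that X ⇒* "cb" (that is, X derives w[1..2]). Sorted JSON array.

Convert to CNF:
  S -> T0 A | T1 S | c
  A -> T0 T1
  T0 -> c
  T1 -> b

CYK fill, restricted to cells inside w[1..2]:
  [1..1]={S,T0}  "c"  orig:{S}
  [2..2]={T1}  "b"  orig:{}
  [1..2]={A}  "cb"

Original NTs in T[1,2] deriving "cb": ["A"]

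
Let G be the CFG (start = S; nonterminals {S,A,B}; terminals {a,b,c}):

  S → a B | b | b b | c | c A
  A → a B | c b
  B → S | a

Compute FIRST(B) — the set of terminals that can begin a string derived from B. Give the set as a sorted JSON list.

FIRST sets, iterate to fixpoint:
[1]
  A via A→a B: +{a}
  A via A→c b: +{c}
  B via B→a: +{a}
  S via S→a B: +{a}
  S via S→b: +{b}
  S via S→c: +{c}
  S: {a,b,c}  A: {a,c}  B: {a}
[2]
  B via B→S: +{b,c}
  S: {a,b,c}  A: {a,c}  B: {a,b,c}
[3] (no change)
  S: {a,b,c}  A: {a,c}  B: {a,b,c}

FIRST(B) = ["a", "b", "c"]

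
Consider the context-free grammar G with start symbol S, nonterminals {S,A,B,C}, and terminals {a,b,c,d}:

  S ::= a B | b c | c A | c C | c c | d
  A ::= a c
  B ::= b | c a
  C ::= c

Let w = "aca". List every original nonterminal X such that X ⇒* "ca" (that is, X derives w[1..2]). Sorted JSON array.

CNF form of G:
  S -> T0 B | T1 A | T1 C | T1 T1 | T2 T1 | d
  A -> T0 T1
  B -> T1 T0 | b
  C -> c
  T0 -> a
  T1 -> c
  T2 -> b

Fill CYK table bottom-up (cells [i..j] with 1 ≤ i ≤ j ≤ 2 only):
  T[1,1] 'c' = {C,T1}  orig:{C}
  T[2,2] 'a' = {T0}  orig:{}
  T[1,2] 'ca' = {B}

Original NTs in T[1,2] deriving "ca": ["B"]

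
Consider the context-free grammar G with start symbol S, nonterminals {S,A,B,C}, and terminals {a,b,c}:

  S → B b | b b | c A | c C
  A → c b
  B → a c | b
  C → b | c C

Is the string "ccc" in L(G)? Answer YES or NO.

CNF form of G:
  S -> B T1 | T0 A | T0 C | T1 T1
  A -> T0 T1
  B -> T2 T0 | b
  C -> T0 C | b
  T0 -> c
  T1 -> b
  T2 -> a

CYK fill:
  [0..0]={T0}  "c"  orig:{}
  [1..1]={T0}  "c"  orig:{}
  [2..2]={T0}  "c"  orig:{}
  [0..1]=∅  "cc"
  [1..2]=∅  "cc"
  [0..2]=∅  "ccc"

S ∉ T[0,2] ⇒ NO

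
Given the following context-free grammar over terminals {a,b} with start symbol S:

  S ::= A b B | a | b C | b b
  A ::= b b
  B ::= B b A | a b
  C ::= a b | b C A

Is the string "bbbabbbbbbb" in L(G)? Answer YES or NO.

CNF form of G:
  S -> A X4 | T0 C | T0 T0 | a
  A -> T0 T0
  B -> B X2 | T1 T0
  C -> T0 X3 | T1 T0
  T0 -> b
  T1 -> a
  X2 -> T0 A
  X3 -> C A
  X4 -> T0 B

CYK table (by increasing span):
  T[0,0] 'b' = {T0}  orig:{}
  T[1,1] 'b' = {T0}  orig:{}
  T[2,2] 'b' = {T0}  orig:{}
  T[3,3] 'a' = {S,T1}  orig:{S}
  T[4,4] 'b' = {T0}  orig:{}
  T[5,5] 'b' = {T0}  orig:{}
  T[6,6] 'b' = {T0}  orig:{}
  T[7,7] 'b' = {T0}  orig:{}
  T[8,8] 'b' = {T0}  orig:{}
  T[9,9] 'b' = {T0}  orig:{}
  T[10,10] 'b' = {T0}  orig:{}
  T[0,1] 'bb' = {A,S}
  T[1,2] 'bb' = {A,S}
  T[2,3] 'ba' = ∅
  T[3,4] 'ab' = {B,C}
  T[4,5] 'bb' = {A,S}
  T[5,6] 'bb' = {A,S}
  T[6,7] 'bb' = {A,S}
  T[7,8] 'bb' = {A,S}
  T[8,9] 'bb' = {A,S}
  T[9,10] 'bb' = {A,S}
  T[0,2] 'bbb' = {X2}  orig:{}
  T[1,3] 'bba' = ∅
  T[2,4] 'bab' = {S,X4}  orig:{S}
  T[3,5] 'abb' = ∅
  T[4,6] 'bbb' = {X2}  orig:{}
  T[5,7] 'bbb' = {X2}  orig:{}
  T[6,8] 'bbb' = {X2}  orig:{}
  T[7,9] 'bbb' = {X2}  orig:{}
  T[8,10] 'bbb' = {X2}  orig:{}
  T[0,3] 'bbba' = ∅
  T[1,4] 'bbab' = ∅
  T[2,5] 'babb' = ∅
  T[3,6] 'abbb' = {X3}  orig:{}
  T[4,7] 'bbbb' = ∅
  T[5,8] 'bbbb' = ∅
  T[6,9] 'bbbb' = ∅
  T[7,10] 'bbbb' = ∅
  T[0,4] 'bbbab' = {S}
  T[1,5] 'bbabb' = ∅
  T[2,6] 'babbb' = {C}
  T[3,7] 'abbbb' = {B}
  T[4,8] 'bbbbb' = ∅
  T[5,9] 'bbbbb' = ∅
  T[6,10] 'bbbbb' = ∅
  T[0,5] 'bbbabb' = ∅
  T[1,6] 'bbabbb' = {S}
  T[2,7] 'babbbb' = {X4}  orig:{}
  T[3,8] 'abbbbb' = ∅
  T[4,9] 'bbbbbb' = ∅
  T[5,10] 'bbbbbb' = ∅
  T[0,6] 'bbbabbb' = ∅
  T[1,7] 'bbabbbb' = ∅
  T[2,8] 'babbbbb' = {X3}  orig:{}
  T[3,9] 'abbbbbb' = ∅
  T[4,10] 'bbbbbbb' = ∅
  T[0,7] 'bbbabbbb' = {S}
  T[1,8] 'bbabbbbb' = {C}
  T[2,9] 'babbbbbb' = ∅
  T[3,10] 'abbbbbbb' = {B}
  T[0,8] 'bbbabbbbb' = {S}
  T[1,9] 'bbabbbbbb' = ∅
  T[2,10] 'babbbbbbb' = {X4}  orig:{}
  T[0,9] 'bbbabbbbbb' = ∅
  T[1,10] 'bbabbbbbbb' = {X3}  orig:{}
  T[0,10] 'bbbabbbbbbb' = {C,S}

S ∈ T[0,10] ⇒ YES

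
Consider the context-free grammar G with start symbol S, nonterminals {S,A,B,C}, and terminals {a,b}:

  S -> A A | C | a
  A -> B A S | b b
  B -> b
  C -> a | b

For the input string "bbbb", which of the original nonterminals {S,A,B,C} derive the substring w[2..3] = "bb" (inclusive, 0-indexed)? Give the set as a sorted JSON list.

Convert to CNF:
  S -> A A | a | b
  A -> B X1 | T0 T0
  B -> b
  C -> a | b
  T0 -> b
  X1 -> A S

CYK fill, restricted to cells inside w[2..3]:
  cell(2,2) b: {B,C,S,T0}  orig:{B,C,S}
  cell(3,3) b: {B,C,S,T0}  orig:{B,C,S}
  cell(2,3) bb: {A}

Original NTs in T[2,3] deriving "bb": ["A"]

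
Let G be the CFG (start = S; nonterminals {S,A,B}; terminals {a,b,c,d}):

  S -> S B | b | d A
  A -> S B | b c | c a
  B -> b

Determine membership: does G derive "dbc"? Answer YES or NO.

CNF form of G:
  S -> S B | T3 A | b
  A -> S B | T0 T1 | T1 T2
  B -> b
  T0 -> b
  T1 -> c
  T2 -> a
  T3 -> d

CYK table (by increasing span):
  cell(0,0) d: {T3}  orig:{}
  cell(1,1) b: {B,S,T0}  orig:{B,S}
  cell(2,2) c: {T1}  orig:{}
  cell(0,1) db: ∅
  cell(1,2) bc: {A}
  cell(0,2) dbc: {S}

S ∈ T[0,2] ⇒ YES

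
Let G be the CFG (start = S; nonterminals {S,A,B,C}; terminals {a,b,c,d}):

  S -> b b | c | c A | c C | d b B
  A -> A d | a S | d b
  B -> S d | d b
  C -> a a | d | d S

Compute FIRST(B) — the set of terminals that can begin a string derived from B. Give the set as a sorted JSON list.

FIRST sets, iterate to fixpoint:
round 1:
  A via A→a S: +{a}
  A via A→d b: +{d}
  B via B→d b: +{d}
  C via C→a a: +{a}
  C via C→d: +{d}
  S via S→b b: +{b}
  S via S→c: +{c}
  S via S→d b B: +{d}
  S: {b,c,d}  A: {a,d}  B: {d}  C: {a,d}
round 2:
  B via B→S d: +{b,c}
  S: {b,c,d}  A: {a,d}  B: {b,c,d}  C: {a,d}
round 3: (no change)
  S: {b,c,d}  A: {a,d}  B: {b,c,d}  C: {a,d}

FIRST(B) = ["b", "c", "d"]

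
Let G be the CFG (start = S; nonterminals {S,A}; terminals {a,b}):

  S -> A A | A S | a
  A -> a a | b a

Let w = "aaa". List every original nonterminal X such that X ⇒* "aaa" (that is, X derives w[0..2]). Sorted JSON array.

Convert to CNF:
  S -> A A | A S | a
  A -> T0 T0 | T1 T0
  T0 -> a
  T1 -> b

CYK fill (cells [i..j] with 0 ≤ i ≤ j ≤ 2 only):
  cell(0,0) a: {S,T0}  orig:{S}
  cell(1,1) a: {S,T0}  orig:{S}
  cell(2,2) a: {S,T0}  orig:{S}
  cell(0,1) aa: {A}
  cell(1,2) aa: {A}
  cell(0,2) aaa: {S}

Original NTs in T[0,2] deriving "aaa": ["S"]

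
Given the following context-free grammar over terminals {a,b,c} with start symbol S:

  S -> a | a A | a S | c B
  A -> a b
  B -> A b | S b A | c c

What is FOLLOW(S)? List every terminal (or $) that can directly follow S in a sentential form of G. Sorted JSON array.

FIRST sets, iterate to fixpoint:
round 1:
  A via A→a b: +{a}
  B via B→A b: +{a}
  B via B→c c: +{c}
  S via S→a: +{a}
  S via S→c B: +{c}
  FIRST[S]={a,c}  FIRST[A]={a}  FIRST[B]={a,c}
round 2: (stable)
  FIRST[S]={a,c}  FIRST[A]={a}  FIRST[B]={a,c}

Compute FOLLOW by fixpoint:
initialize: $ ∈ FOLLOW(S)
[1]
  B→A b: FOLLOW(A) ⊇ FIRST(b) = {b}; new: +{b}
  B→S b A: FOLLOW(S) ⊇ FIRST(b) = {b}; new: +{b}
  S→a A: FOLLOW(A) ⊇ FOLLOW(S) ⊇ {$,b}; new: +{$}
  S→c B: FOLLOW(B) ⊇ FOLLOW(S) ⊇ {$,b}; new: +{$,b}
  FOLLOW[S]={$,b}  FOLLOW[A]={$,b}  FOLLOW[B]={$,b}
[2] (no change)
  FOLLOW[S]={$,b}  FOLLOW[A]={$,b}  FOLLOW[B]={$,b}

FOLLOW(S) = ["$", "b"]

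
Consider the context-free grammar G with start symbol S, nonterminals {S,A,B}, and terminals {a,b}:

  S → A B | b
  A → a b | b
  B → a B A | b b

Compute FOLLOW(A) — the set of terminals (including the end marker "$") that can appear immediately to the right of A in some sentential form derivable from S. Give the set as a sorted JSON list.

FIRST sets, iterate to fixpoint:
[1]
  A via A→a b: +{a}
  A via A→b: +{b}
  B via B→a B A: +{a}
  B via B→b b: +{b}
  S via S→A B: +{a,b}
  S: {a,b}  A: {a,b}  B: {a,b}
[2] (no change)
  S: {a,b}  A: {a,b}  B: {a,b}

FOLLOW iteration:
FOLLOW(S) := {$}
pass 1:
  B→a B A: FOLLOW(B) ⊇ FIRST(A) = {a,b}; new: +{a,b}
  B→a B A: FOLLOW(A) ⊇ FOLLOW(B) ⊇ {a,b}; new: +{a,b}
  S→A B: FOLLOW(B) ⊇ FOLLOW(S) ⊇ {$}; new: +{$}
  S: {$}  A: {a,b}  B: {$,a,b}
pass 2:
  B→a B A: FOLLOW(A) ⊇ FOLLOW(B) ⊇ {$,a,b}; new: +{$}
  S: {$}  A: {$,a,b}  B: {$,a,b}
pass 3: (no change)
  S: {$}  A: {$,a,b}  B: {$,a,b}

FOLLOW(A) = ["$", "a", "b"]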